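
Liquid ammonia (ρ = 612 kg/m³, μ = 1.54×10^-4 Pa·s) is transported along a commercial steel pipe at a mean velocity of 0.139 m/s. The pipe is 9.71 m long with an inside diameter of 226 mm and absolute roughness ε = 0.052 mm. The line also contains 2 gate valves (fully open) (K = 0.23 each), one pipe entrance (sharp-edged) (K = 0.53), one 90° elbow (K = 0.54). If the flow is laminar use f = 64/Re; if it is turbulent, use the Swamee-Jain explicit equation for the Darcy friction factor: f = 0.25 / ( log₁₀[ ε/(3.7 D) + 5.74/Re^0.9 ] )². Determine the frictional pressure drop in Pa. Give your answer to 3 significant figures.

Reynolds number Re = ρVD/μ = 612 · 0.139 · 0.226 / 0.000154 = 1.248e+05.
Re > 4000 → turbulent. Relative roughness ε/D = 5.2e-05/0.226 = 0.00023. Swamee-Jain: f = 0.25/(log₁₀[0.00023/3.7 + 5.74/1.248e+05^0.9])² = 0.25/(log₁₀[6.22e-05 + 0.000149])² = 0.25/(-3.676)² = 0.0185.
Total minor-loss coefficient ΣK = 2·0.23 + 1·0.53 + 1·0.54 = 1.53.
ΔP = [f·L/D + ΣK]·(ρV²/2) = [0.0185·9.71/0.226 + 1.53]·(612·0.139²/2) = [0.7949 + 1.53]·5.912 = 13.75 Pa.

ΔP ≈ 13.7 Pa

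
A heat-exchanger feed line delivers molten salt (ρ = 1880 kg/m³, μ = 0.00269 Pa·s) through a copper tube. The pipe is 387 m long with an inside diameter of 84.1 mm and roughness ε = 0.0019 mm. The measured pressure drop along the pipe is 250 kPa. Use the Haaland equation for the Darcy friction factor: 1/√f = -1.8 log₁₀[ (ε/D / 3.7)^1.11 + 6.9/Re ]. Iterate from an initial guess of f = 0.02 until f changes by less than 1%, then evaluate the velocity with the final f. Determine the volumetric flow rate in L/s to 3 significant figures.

Rearranging Darcy-Weisbach: V = √(2·ΔP·D/(f·L·ρ)). With ε/D = 1.9e-06/0.0841 = 2.26e-05, iterate starting from f = 0.02:
  f = 0.02 → V = √(2·2.5e+05·0.0841/(0.02·387·1880)) = 1.7 m/s; Re = ρVD/μ = 9.992e+04; f → 0.01792
  f = 0.01792 → V = 1.796 m/s; Re = 1.056e+05; f → 0.01772
  f = 0.01772 → V = 1.806 m/s; Re = 1.062e+05; f → 0.0177
Converged (Δf/f < 1%). With the final f = 0.0177: V = √(2·2.5e+05·0.0841/(0.0177·387·1880)) = 1.807 m/s.
Q = V·A = 1.807·(π/4·0.0841²) = 0.01004 m³/s = 10.0 L/s.

Q ≈ 10.0 L/s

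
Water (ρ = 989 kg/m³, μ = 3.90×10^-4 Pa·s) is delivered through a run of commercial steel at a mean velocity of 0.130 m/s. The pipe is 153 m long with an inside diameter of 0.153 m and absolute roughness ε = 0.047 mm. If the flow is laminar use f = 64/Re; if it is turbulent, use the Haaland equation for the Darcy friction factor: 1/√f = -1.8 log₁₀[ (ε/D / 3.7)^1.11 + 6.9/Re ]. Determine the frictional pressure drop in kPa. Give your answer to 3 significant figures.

ΔP ≈ 0.181 kPa

Reynolds number Re = ρVD/μ = 989 · 0.13 · 0.153 / 0.00039 = 5.044e+04.
Re > 4000 → turbulent. Relative roughness ε/D = 4.7e-05/0.153 = 0.000307. Haaland: 1/√f = -1.8 log₁₀[(0.000307/3.7)^1.11 + 6.9/5.044e+04] = -1.8 log₁₀[2.95e-05 + 0.000137] = 6.802, so f = 0.02161.
Darcy-Weisbach: ΔP = f(L/D)(ρV²/2) = 0.02161·(153/0.153)·(989·0.13²/2) = 0.02161·1000·8.357 = 180.6 Pa.
ΔP = 180.6 Pa = 0.181 kPa.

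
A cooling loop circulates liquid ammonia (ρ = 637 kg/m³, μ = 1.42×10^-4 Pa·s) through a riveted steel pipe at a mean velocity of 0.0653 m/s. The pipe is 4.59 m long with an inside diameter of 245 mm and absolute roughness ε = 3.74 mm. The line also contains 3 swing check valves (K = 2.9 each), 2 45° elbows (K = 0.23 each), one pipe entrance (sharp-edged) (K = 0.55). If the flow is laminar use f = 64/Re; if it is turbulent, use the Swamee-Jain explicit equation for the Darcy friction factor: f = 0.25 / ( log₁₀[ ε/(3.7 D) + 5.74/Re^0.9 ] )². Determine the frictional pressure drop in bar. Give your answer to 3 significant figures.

Reynolds number Re = ρVD/μ = 637 · 0.0653 · 0.245 / 0.000142 = 7.177e+04.
Re > 4000 → turbulent. Relative roughness ε/D = 0.00374/0.245 = 0.0153. Swamee-Jain: f = 0.25/(log₁₀[0.0153/3.7 + 5.74/7.177e+04^0.9])² = 0.25/(log₁₀[0.00413 + 0.000245])² = 0.25/(-2.359)² = 0.04491.
Total minor-loss coefficient ΣK = 3·2.9 + 2·0.23 + 1·0.55 = 9.71.
ΔP = [f·L/D + ΣK]·(ρV²/2) = [0.04491·4.59/0.245 + 9.71]·(637·0.0653²/2) = [0.8413 + 9.71]·1.358 = 14.33 Pa.
ΔP = 14.33 Pa = 1.43×10^-4 bar.

ΔP ≈ 1.43×10^-4 bar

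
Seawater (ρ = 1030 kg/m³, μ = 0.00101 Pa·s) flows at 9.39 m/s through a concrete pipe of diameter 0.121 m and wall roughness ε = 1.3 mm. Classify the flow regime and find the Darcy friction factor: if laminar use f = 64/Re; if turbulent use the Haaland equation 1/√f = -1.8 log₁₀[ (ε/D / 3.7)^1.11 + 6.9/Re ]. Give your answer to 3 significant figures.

f ≈ 0.0390

Re = ρVD/μ = 1030·9.39·0.121/0.00101 = 1.159e+06.
Re > 4000 → turbulent. ε/D = 0.0013/0.121 = 0.0107; Haaland: 1/√f = -1.8 log₁₀[0.00153 + 5.96e-06] = 5.066, so f = 0.03896.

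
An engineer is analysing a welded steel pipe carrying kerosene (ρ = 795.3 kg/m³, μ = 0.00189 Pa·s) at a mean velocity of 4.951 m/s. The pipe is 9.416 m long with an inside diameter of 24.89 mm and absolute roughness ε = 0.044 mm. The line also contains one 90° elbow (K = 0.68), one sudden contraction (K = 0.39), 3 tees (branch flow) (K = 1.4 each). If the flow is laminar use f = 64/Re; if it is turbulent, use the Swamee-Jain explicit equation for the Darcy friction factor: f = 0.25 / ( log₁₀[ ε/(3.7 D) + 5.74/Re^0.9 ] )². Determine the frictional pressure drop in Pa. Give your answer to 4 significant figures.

Reynolds number Re = ρVD/μ = 795.3 · 4.951 · 0.02489 / 0.00189 = 5.185e+04.
Re > 4000 → turbulent. Relative roughness ε/D = 4.4e-05/0.02489 = 0.00177. Swamee-Jain: f = 0.25/(log₁₀[0.00177/3.7 + 5.74/5.185e+04^0.9])² = 0.25/(log₁₀[0.000478 + 0.000328])² = 0.25/(-3.094)² = 0.02612.
Total minor-loss coefficient ΣK = 1·0.68 + 1·0.39 + 3·1.4 = 5.27.
ΔP = [f·L/D + ΣK]·(ρV²/2) = [0.02612·9.416/0.02489 + 5.27]·(795.3·4.951²/2) = [9.88 + 5.27]·9747 = 1.477e+05 Pa.

ΔP ≈ 147700 Pa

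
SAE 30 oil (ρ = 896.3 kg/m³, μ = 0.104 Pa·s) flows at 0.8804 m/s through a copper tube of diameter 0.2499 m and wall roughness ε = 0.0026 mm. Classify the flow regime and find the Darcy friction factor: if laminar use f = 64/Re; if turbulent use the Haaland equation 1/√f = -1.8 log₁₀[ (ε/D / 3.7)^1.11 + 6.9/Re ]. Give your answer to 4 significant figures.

Re = ρVD/μ = 896.3·0.8804·0.2499/0.104 = 1896.
Re < 2300 → laminar, so f = 64/Re = 0.03375 (roughness is irrelevant in laminar flow).

f ≈ 0.03375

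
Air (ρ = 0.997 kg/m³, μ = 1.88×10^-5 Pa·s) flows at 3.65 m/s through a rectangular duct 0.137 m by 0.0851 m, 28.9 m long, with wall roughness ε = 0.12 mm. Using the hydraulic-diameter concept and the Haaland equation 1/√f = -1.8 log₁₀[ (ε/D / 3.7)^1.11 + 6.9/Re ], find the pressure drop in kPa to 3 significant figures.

ΔP ≈ 0.0508 kPa

Hydraulic diameter D_h = 4A/P = 4·(0.137·0.0851)/(2·(0.137+0.0851)) = 0.04663/0.4442 = 0.105 m.
Re = ρVD_h/μ = 0.997·3.65·0.105/1.88e-05 = 2.032e+04.
ε/D_h = 0.00012/0.105 = 0.00114; Haaland gives 1/√f = -1.8 log₁₀[0.000127+0.00034] = 5.996, so f = 0.02781.
ΔP = f(L/D_h)(ρV²/2) = 0.02781·28.9/0.105·6.641 = 50.85 Pa.
ΔP = 0.0508 kPa.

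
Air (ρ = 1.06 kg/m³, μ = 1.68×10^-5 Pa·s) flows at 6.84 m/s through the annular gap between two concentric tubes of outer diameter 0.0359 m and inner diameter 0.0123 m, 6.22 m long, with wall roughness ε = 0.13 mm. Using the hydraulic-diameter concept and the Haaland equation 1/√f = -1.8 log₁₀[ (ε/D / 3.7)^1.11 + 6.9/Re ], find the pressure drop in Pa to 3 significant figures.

ΔP ≈ 248 Pa

Hydraulic diameter D_h = 4A/P = D_o - D_i = 0.0359 - 0.0123 = 0.0236 m.
Re = ρVD_h/μ = 1.06·6.84·0.0236/1.68e-05 = 1.019e+04.
ε/D_h = 0.00013/0.0236 = 0.00551; Haaland gives 1/√f = -1.8 log₁₀[0.000728+0.000677] = 5.134, so f = 0.03794.
ΔP = f(L/D_h)(ρV²/2) = 0.03794·6.22/0.0236·24.8 = 247.9 Pa.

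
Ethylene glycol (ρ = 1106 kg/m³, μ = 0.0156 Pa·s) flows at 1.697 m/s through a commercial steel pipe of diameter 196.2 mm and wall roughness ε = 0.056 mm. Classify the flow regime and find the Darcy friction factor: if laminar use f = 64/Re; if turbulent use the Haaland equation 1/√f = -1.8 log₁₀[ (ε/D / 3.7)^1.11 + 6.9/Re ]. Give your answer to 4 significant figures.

f ≈ 0.02526

Re = ρVD/μ = 1106·1.697·0.1962/0.0156 = 2.361e+04.
Re > 4000 → turbulent. ε/D = 5.6e-05/0.1962 = 0.000285; Haaland: 1/√f = -1.8 log₁₀[2.72e-05 + 0.000292] = 6.292, so f = 0.02526.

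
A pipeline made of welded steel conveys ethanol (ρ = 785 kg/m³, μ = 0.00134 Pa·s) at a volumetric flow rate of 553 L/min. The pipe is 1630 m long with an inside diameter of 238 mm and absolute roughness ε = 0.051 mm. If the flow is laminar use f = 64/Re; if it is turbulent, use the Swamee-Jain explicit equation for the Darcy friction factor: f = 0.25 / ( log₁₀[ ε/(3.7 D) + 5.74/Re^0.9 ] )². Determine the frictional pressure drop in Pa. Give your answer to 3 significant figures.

Q = 553 L/min = 553/60000 = 0.009217 m³/s.
Cross-sectional area A = πD²/4 = π(0.238)²/4 = 0.04449 m²; mean velocity V = Q/A = 0.009217/0.04449 = 0.2072 m/s.
Reynolds number Re = ρVD/μ = 785 · 0.2072 · 0.238 / 0.00134 = 2.888e+04.
Re > 4000 → turbulent. Relative roughness ε/D = 5.1e-05/0.238 = 0.000214. Swamee-Jain: f = 0.25/(log₁₀[0.000214/3.7 + 5.74/2.888e+04^0.9])² = 0.25/(log₁₀[5.79e-05 + 0.000555])² = 0.25/(-3.213)² = 0.02422.
Darcy-Weisbach: ΔP = f(L/D)(ρV²/2) = 0.02422·(1630/0.238)·(785·0.2072²/2) = 0.02422·6849·16.85 = 2795 Pa.

ΔP ≈ 2790 Pa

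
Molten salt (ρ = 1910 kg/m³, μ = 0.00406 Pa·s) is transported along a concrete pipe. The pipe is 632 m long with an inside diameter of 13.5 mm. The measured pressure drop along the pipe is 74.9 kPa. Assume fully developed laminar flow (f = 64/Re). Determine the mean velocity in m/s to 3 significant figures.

For laminar flow, f = 64/Re with Re = ρVD/μ, so Darcy-Weisbach reduces to ΔP = 32μLV/D². Solving for V: V = ΔP·D²/(32μL) = 7.49e+04·(0.0135)²/(32·0.00406·632) = 0.1662 m/s.
Check: Re = ρVD/μ = 1910·0.1662·0.0135/0.00406 = 1056 < 2300, so the laminar assumption holds.

V ≈ 0.166 m/s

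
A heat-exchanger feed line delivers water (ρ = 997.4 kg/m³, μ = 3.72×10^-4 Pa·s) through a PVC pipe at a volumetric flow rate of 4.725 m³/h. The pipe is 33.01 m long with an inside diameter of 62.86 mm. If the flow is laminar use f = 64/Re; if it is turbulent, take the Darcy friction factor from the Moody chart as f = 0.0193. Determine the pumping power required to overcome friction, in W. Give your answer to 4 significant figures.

P ≈ 1.187 W

Q = 4.725 m³/h = 4.725/3600 = 0.001312 m³/s.
Cross-sectional area A = πD²/4 = π(0.06286)²/4 = 0.003103 m²; mean velocity V = Q/A = 0.001312/0.003103 = 0.4229 m/s.
Reynolds number Re = ρVD/μ = 997.4 · 0.4229 · 0.06286 / 0.000372 = 7.128e+04.
Re > 4000 → turbulent; use the Moody-chart value f = 0.0193.
Darcy-Weisbach: ΔP = f(L/D)(ρV²/2) = 0.0193·(33.01/0.06286)·(997.4·0.4229²/2) = 0.0193·525.1·89.2 = 904 Pa.
Pumping power P = QΔP = 0.001312·904 = 1.1866 W = 1.187 W.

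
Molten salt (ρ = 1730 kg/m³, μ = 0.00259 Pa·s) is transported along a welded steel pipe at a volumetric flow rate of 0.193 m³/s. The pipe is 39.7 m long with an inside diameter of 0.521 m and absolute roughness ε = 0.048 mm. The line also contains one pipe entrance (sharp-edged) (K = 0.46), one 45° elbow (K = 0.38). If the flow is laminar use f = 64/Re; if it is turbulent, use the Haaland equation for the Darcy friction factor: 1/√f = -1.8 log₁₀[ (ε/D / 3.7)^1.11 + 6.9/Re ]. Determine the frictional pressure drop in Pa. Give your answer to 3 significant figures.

ΔP ≈ 1410 Pa

Cross-sectional area A = πD²/4 = π(0.521)²/4 = 0.2132 m²; mean velocity V = Q/A = 0.193/0.2132 = 0.9053 m/s.
Reynolds number Re = ρVD/μ = 1730 · 0.9053 · 0.521 / 0.00259 = 3.15e+05.
Re > 4000 → turbulent. Relative roughness ε/D = 4.8e-05/0.521 = 9.21e-05. Haaland: 1/√f = -1.8 log₁₀[(9.21e-05/3.7)^1.11 + 6.9/3.15e+05] = -1.8 log₁₀[7.76e-06 + 2.19e-05] = 8.15, so f = 0.01505.
Total minor-loss coefficient ΣK = 1·0.46 + 1·0.38 = 0.84.
ΔP = [f·L/D + ΣK]·(ρV²/2) = [0.01505·39.7/0.521 + 0.84]·(1730·0.9053²/2) = [1.147 + 0.84]·708.9 = 1409 Pa.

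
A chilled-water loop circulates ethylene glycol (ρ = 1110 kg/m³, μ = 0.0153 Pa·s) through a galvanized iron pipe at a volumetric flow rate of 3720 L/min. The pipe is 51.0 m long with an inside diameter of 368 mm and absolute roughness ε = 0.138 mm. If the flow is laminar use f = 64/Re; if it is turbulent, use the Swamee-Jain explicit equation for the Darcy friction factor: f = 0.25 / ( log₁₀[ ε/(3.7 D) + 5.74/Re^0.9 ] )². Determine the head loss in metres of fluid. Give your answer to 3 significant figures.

h_f ≈ 0.0680 m

Q = 3720 L/min = 3720/60000 = 0.062 m³/s.
Cross-sectional area A = πD²/4 = π(0.368)²/4 = 0.1064 m²; mean velocity V = Q/A = 0.062/0.1064 = 0.5829 m/s.
Reynolds number Re = ρVD/μ = 1110 · 0.5829 · 0.368 / 0.0153 = 1.556e+04.
Re > 4000 → turbulent. Relative roughness ε/D = 0.000138/0.368 = 0.000375. Swamee-Jain: f = 0.25/(log₁₀[0.000375/3.7 + 5.74/1.556e+04^0.9])² = 0.25/(log₁₀[0.000101 + 0.000968])² = 0.25/(-2.971)² = 0.02833.
Darcy-Weisbach: ΔP = f(L/D)(ρV²/2) = 0.02833·(51/0.368)·(1110·0.5829²/2) = 0.02833·138.6·188.6 = 740.4 Pa.
Head loss h_f = ΔP/(ρg) = 740.4/(1110·9.81) = 0.0680 m.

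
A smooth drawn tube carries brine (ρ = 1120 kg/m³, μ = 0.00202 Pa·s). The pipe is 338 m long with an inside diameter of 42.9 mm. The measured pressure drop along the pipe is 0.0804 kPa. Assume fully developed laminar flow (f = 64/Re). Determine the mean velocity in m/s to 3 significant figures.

For laminar flow, f = 64/Re with Re = ρVD/μ, so Darcy-Weisbach reduces to ΔP = 32μLV/D². Solving for V: V = ΔP·D²/(32μL) = 80.4·(0.0429)²/(32·0.00202·338) = 0.006773 m/s.
Check: Re = ρVD/μ = 1120·0.006773·0.0429/0.00202 = 161.1 < 2300, so the laminar assumption holds.

V ≈ 0.00677 m/s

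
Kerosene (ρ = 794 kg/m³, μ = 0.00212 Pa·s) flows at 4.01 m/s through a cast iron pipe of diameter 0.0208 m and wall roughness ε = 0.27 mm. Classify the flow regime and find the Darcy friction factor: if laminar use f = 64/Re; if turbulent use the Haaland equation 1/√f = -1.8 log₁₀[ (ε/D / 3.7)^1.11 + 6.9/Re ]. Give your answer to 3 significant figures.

Re = ρVD/μ = 794·4.01·0.0208/0.00212 = 3.124e+04.
Re > 4000 → turbulent. ε/D = 0.00027/0.0208 = 0.013; Haaland: 1/√f = -1.8 log₁₀[0.00188 + 0.000221] = 4.818, so f = 0.04308.

f ≈ 0.0431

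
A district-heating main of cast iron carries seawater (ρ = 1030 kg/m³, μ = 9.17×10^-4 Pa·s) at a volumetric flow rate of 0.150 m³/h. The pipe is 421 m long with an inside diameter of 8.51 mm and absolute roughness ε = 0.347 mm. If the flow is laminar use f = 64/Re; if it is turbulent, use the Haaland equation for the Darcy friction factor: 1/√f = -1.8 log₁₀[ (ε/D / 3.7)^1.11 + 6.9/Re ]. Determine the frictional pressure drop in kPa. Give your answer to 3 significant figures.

Q = 0.150 m³/h = 0.150/3600 = 4.167e-05 m³/s.
Cross-sectional area A = πD²/4 = π(0.00851)²/4 = 5.688e-05 m²; mean velocity V = Q/A = 4.167e-05/5.688e-05 = 0.7326 m/s.
Reynolds number Re = ρVD/μ = 1030 · 0.7326 · 0.00851 / 0.000917 = 7002.
Re > 4000 → turbulent. Relative roughness ε/D = 0.000347/0.00851 = 0.0408. Haaland: 1/√f = -1.8 log₁₀[(0.0408/3.7)^1.11 + 6.9/7002] = -1.8 log₁₀[0.00671 + 0.000985] = 3.805, so f = 0.06908.
Darcy-Weisbach: ΔP = f(L/D)(ρV²/2) = 0.06908·(421/0.00851)·(1030·0.7326²/2) = 0.06908·4.947e+04·276.4 = 9.445e+05 Pa.
ΔP = 9.445e+05 Pa = 945 kPa.

ΔP ≈ 945 kPa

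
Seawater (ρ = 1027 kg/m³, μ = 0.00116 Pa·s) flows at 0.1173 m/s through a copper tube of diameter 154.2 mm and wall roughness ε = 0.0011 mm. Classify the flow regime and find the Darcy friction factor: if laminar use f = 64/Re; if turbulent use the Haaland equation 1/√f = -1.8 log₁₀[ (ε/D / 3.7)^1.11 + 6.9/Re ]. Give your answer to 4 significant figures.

f ≈ 0.02725

Re = ρVD/μ = 1027·0.1173·0.1542/0.00116 = 1.601e+04.
Re > 4000 → turbulent. ε/D = 1.1e-06/0.1542 = 7.13e-06; Haaland: 1/√f = -1.8 log₁₀[4.53e-07 + 0.000431] = 6.057, so f = 0.02725.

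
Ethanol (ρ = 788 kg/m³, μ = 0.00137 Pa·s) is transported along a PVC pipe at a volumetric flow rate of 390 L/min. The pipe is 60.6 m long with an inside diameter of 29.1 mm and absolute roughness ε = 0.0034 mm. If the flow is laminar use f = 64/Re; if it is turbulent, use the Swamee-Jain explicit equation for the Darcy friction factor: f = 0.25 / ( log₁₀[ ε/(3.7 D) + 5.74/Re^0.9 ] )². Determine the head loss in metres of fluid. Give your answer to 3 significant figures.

h_f ≈ 173 m

Q = 390 L/min = 390/60000 = 0.0065 m³/s.
Cross-sectional area A = πD²/4 = π(0.0291)²/4 = 0.0006651 m²; mean velocity V = Q/A = 0.0065/0.0006651 = 9.773 m/s.
Reynolds number Re = ρVD/μ = 788 · 9.773 · 0.0291 / 0.00137 = 1.636e+05.
Re > 4000 → turbulent. Relative roughness ε/D = 3.4e-06/0.0291 = 0.000117. Swamee-Jain: f = 0.25/(log₁₀[0.000117/3.7 + 5.74/1.636e+05^0.9])² = 0.25/(log₁₀[3.16e-05 + 0.000117])² = 0.25/(-3.829)² = 0.01705.
Darcy-Weisbach: ΔP = f(L/D)(ρV²/2) = 0.01705·(60.6/0.0291)·(788·9.773²/2) = 0.01705·2082·3.763e+04 = 1.336e+06 Pa.
Head loss h_f = ΔP/(ρg) = 1.336e+06/(788·9.81) = 173 m.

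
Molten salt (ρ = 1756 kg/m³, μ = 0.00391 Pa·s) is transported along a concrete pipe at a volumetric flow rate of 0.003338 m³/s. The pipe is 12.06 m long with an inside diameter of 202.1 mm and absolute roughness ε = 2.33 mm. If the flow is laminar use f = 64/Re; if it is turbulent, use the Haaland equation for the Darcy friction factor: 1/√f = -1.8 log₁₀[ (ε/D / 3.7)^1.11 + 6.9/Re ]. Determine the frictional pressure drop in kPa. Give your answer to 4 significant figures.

ΔP ≈ 0.02545 kPa

Cross-sectional area A = πD²/4 = π(0.2021)²/4 = 0.03208 m²; mean velocity V = Q/A = 0.003338/0.03208 = 0.1041 m/s.
Reynolds number Re = ρVD/μ = 1756 · 0.1041 · 0.2021 / 0.00391 = 9444.
Re > 4000 → turbulent. Relative roughness ε/D = 0.00233/0.2021 = 0.0115. Haaland: 1/√f = -1.8 log₁₀[(0.0115/3.7)^1.11 + 6.9/9444] = -1.8 log₁₀[0.00165 + 0.000731] = 4.721, so f = 0.04486.
Darcy-Weisbach: ΔP = f(L/D)(ρV²/2) = 0.04486·(12.06/0.2021)·(1756·0.1041²/2) = 0.04486·59.67·9.507 = 25.45 Pa.
ΔP = 25.45 Pa = 0.02545 kPa.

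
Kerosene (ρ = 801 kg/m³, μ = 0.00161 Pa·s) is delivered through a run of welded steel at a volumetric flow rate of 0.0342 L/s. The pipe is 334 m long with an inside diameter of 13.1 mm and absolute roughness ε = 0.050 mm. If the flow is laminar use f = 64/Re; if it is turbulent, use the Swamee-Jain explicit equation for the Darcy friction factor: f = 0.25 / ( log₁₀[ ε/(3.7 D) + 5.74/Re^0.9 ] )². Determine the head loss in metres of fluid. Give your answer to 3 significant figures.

Q = 0.0342 L/s = 0.0342/1000 = 3.42e-05 m³/s.
Cross-sectional area A = πD²/4 = π(0.0131)²/4 = 0.0001348 m²; mean velocity V = Q/A = 3.42e-05/0.0001348 = 0.2537 m/s.
Reynolds number Re = ρVD/μ = 801 · 0.2537 · 0.0131 / 0.00161 = 1654.
Re < 2300 → laminar flow, so f = 64/Re = 64/1654 = 0.0387 (the turbulent correlation is not needed).
Darcy-Weisbach: ΔP = f(L/D)(ρV²/2) = 0.0387·(334/0.0131)·(801·0.2537²/2) = 0.0387·2.55e+04·25.79 = 2.544e+04 Pa.
Head loss h_f = ΔP/(ρg) = 2.544e+04/(801·9.81) = 3.24 m.

h_f ≈ 3.24 m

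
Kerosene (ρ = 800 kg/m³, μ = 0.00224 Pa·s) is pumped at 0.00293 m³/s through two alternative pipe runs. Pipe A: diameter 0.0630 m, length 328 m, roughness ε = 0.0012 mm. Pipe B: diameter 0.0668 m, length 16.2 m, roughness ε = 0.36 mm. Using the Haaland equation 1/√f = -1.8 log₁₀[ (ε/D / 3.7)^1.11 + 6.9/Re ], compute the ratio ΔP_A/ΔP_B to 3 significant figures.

ΔP_A/ΔP_B ≈ 19.8

Pipe A: V = Q/A = 0.00293/0.003117 = 0.9399 m/s; Re = 2.115e+04; ε/D = 1.9e-05; Haaland → f = 0.02542; ΔP_A = f(L/D)(ρV²/2) = 4.677e+04 Pa.
Pipe B: V = Q/A = 0.00293/0.003505 = 0.836 m/s; Re = 1.995e+04; ε/D = 0.00539; Haaland → f = 0.03484; ΔP_B = f(L/D)(ρV²/2) = 2362 Pa.
ΔP_A/ΔP_B = 4.677e+04/2362 = 19.8.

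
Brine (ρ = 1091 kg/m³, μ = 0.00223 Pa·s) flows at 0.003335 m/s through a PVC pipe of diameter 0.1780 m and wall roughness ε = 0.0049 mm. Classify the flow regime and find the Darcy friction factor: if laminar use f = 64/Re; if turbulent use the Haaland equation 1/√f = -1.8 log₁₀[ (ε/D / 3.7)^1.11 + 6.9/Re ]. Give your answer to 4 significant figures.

f ≈ 0.2204

Re = ρVD/μ = 1091·0.003335·0.178/0.00223 = 290.4.
Re < 2300 → laminar, so f = 64/Re = 0.2204 (roughness is irrelevant in laminar flow).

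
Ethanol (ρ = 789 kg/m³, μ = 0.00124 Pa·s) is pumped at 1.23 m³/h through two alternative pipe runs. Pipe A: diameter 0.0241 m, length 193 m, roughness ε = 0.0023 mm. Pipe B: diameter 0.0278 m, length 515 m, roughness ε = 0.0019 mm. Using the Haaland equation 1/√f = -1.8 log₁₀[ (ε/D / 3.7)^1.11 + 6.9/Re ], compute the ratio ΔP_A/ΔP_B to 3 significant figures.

Pipe A: V = Q/A = 0.0003417/0.0004562 = 0.749 m/s; Re = 1.149e+04; ε/D = 9.54e-05; Haaland → f = 0.02985; ΔP_A = f(L/D)(ρV²/2) = 5.291e+04 Pa.
Pipe B: V = Q/A = 0.0003417/0.000607 = 0.5629 m/s; Re = 9957; ε/D = 6.83e-05; Haaland → f = 0.03099; ΔP_B = f(L/D)(ρV²/2) = 7.176e+04 Pa.
ΔP_A/ΔP_B = 5.291e+04/7.176e+04 = 0.737.

ΔP_A/ΔP_B ≈ 0.737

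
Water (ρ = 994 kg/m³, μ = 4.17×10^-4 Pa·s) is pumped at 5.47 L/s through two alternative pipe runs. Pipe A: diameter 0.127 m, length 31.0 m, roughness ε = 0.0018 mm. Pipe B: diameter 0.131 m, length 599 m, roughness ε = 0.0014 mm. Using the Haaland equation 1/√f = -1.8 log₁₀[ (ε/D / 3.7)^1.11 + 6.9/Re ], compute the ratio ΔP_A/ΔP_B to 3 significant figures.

Pipe A: V = Q/A = 0.00547/0.01267 = 0.4318 m/s; Re = 1.307e+05; ε/D = 1.42e-05; Haaland → f = 0.01693; ΔP_A = f(L/D)(ρV²/2) = 383 Pa.
Pipe B: V = Q/A = 0.00547/0.01348 = 0.4058 m/s; Re = 1.267e+05; ε/D = 1.07e-05; Haaland → f = 0.01702; ΔP_B = f(L/D)(ρV²/2) = 6371 Pa.
ΔP_A/ΔP_B = 383/6371 = 0.0601.

ΔP_A/ΔP_B ≈ 0.0601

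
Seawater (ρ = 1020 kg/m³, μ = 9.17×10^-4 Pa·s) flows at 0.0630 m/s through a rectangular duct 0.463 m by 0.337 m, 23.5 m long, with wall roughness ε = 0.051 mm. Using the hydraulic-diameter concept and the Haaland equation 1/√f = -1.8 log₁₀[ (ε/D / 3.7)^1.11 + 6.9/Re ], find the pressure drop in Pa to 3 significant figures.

Hydraulic diameter D_h = 4A/P = 4·(0.463·0.337)/(2·(0.463+0.337)) = 0.6241/1.6 = 0.3901 m.
Re = ρVD_h/μ = 1020·0.063·0.3901/0.000917 = 2.734e+04.
ε/D_h = 5.1e-05/0.3901 = 0.000131; Haaland gives 1/√f = -1.8 log₁₀[1.14e-05+0.000252] = 6.442, so f = 0.0241.
ΔP = f(L/D_h)(ρV²/2) = 0.0241·23.5/0.3901·2.024 = 2.939 Pa.

ΔP ≈ 2.94 Pa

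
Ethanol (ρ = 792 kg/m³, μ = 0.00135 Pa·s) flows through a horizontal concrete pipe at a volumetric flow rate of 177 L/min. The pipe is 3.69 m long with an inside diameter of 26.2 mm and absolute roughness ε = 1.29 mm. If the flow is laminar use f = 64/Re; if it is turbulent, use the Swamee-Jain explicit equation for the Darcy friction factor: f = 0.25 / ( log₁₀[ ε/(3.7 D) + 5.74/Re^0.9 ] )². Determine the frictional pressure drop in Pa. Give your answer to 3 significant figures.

Q = 177 L/min = 177/60000 = 0.00295 m³/s.
Cross-sectional area A = πD²/4 = π(0.0262)²/4 = 0.0005391 m²; mean velocity V = Q/A = 0.00295/0.0005391 = 5.472 m/s.
Reynolds number Re = ρVD/μ = 792 · 5.472 · 0.0262 / 0.00135 = 8.411e+04.
Re > 4000 → turbulent. Relative roughness ε/D = 0.00129/0.0262 = 0.0492. Swamee-Jain: f = 0.25/(log₁₀[0.0492/3.7 + 5.74/8.411e+04^0.9])² = 0.25/(log₁₀[0.0133 + 0.000212])² = 0.25/(-1.869)² = 0.07156.
Darcy-Weisbach: ΔP = f(L/D)(ρV²/2) = 0.07156·(3.69/0.0262)·(792·5.472²/2) = 0.07156·140.8·1.186e+04 = 1.195e+05 Pa.

ΔP ≈ 120000 Pa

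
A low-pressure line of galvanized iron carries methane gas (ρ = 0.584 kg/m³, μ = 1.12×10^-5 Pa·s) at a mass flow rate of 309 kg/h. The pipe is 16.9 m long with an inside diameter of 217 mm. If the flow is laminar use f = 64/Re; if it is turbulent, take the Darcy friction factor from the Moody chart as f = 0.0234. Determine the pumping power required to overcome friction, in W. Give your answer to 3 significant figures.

ṁ = 309 kg/h = 309/3600 = 0.08583 kg/s.
A = πD²/4 = π(0.217)²/4 = 0.03698 m²; mean velocity V = ṁ/(ρA) = 0.08583/(0.584 · 0.03698) = 3.974 m/s.
Reynolds number Re = ρVD/μ = 0.584 · 3.974 · 0.217 / 1.12e-05 = 4.497e+04.
Re > 4000 → turbulent; use the Moody-chart value f = 0.0234.
Darcy-Weisbach: ΔP = f(L/D)(ρV²/2) = 0.0234·(16.9/0.217)·(0.584·3.974²/2) = 0.0234·77.88·4.612 = 8.404 Pa.
Q = ṁ/ρ = 0.08583/0.584 = 0.147 m³/s.
Pumping power P = QΔP = 0.147·8.404 = 1.235 W = 1.24 W.

P ≈ 1.24 W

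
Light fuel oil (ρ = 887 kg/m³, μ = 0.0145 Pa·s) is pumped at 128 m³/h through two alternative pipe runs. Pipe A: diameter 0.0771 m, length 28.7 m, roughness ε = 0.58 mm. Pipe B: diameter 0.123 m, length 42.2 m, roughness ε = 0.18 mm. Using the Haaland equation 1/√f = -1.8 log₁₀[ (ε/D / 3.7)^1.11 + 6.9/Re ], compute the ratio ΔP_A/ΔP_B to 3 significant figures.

ΔP_A/ΔP_B ≈ 9.15

Pipe A: V = Q/A = 0.03556/0.004669 = 7.616 m/s; Re = 3.592e+04; ε/D = 0.00752; Haaland → f = 0.03636; ΔP_A = f(L/D)(ρV²/2) = 3.481e+05 Pa.
Pipe B: V = Q/A = 0.03556/0.01188 = 2.992 m/s; Re = 2.251e+04; ε/D = 0.00146; Haaland → f = 0.02792; ΔP_B = f(L/D)(ρV²/2) = 3.804e+04 Pa.
ΔP_A/ΔP_B = 3.481e+05/3.804e+04 = 9.15.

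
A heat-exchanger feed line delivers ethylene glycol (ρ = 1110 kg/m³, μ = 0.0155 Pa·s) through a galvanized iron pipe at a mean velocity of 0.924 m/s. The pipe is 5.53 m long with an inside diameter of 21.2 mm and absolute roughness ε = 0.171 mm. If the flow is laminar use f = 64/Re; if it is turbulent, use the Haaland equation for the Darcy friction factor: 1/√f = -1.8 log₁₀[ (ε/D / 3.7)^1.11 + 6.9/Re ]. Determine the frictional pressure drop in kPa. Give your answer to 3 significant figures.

Reynolds number Re = ρVD/μ = 1110 · 0.924 · 0.0212 / 0.0155 = 1403.
Re < 2300 → laminar flow, so f = 64/Re = 64/1403 = 0.04562 (the turbulent correlation is not needed).
Darcy-Weisbach: ΔP = f(L/D)(ρV²/2) = 0.04562·(5.53/0.0212)·(1110·0.924²/2) = 0.04562·260.8·473.8 = 5639 Pa.
ΔP = 5639 Pa = 5.64 kPa.

ΔP ≈ 5.64 kPa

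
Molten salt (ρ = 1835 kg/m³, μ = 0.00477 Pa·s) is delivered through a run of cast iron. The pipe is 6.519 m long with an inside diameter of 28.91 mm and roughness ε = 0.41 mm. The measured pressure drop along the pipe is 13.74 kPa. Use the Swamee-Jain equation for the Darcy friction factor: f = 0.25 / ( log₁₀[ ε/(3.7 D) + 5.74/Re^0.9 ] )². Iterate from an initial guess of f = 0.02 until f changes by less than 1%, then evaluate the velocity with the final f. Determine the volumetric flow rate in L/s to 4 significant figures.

Rearranging Darcy-Weisbach: V = √(2·ΔP·D/(f·L·ρ)). With ε/D = 0.00041/0.02891 = 0.0142, iterate starting from f = 0.02:
  f = 0.02 → V = √(2·1.374e+04·0.02891/(0.02·6.519·1835)) = 1.822 m/s; Re = ρVD/μ = 2.027e+04; f → 0.04575
  f = 0.04575 → V = 1.205 m/s; Re = 1.34e+04; f → 0.04701
  f = 0.04701 → V = 1.189 m/s; Re = 1.322e+04; f → 0.04705
Converged (Δf/f < 1%). With the final f = 0.04705: V = √(2·1.374e+04·0.02891/(0.04705·6.519·1835)) = 1.188 m/s.
Q = V·A = 1.188·(π/4·0.02891²) = 0.0007798 m³/s = 0.7798 L/s.

Q ≈ 0.7798 L/s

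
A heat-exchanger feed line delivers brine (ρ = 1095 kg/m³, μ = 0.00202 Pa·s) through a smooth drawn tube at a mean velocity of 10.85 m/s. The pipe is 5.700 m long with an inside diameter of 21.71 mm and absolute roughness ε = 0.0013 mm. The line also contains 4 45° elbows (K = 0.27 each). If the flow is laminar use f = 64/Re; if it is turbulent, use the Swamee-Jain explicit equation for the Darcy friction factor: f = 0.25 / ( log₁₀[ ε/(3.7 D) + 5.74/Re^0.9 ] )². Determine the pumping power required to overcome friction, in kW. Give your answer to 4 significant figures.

Reynolds number Re = ρVD/μ = 1095 · 10.85 · 0.02171 / 0.00202 = 1.277e+05.
Re > 4000 → turbulent. Relative roughness ε/D = 1.3e-06/0.02171 = 5.99e-05. Swamee-Jain: f = 0.25/(log₁₀[5.99e-05/3.7 + 5.74/1.277e+05^0.9])² = 0.25/(log₁₀[1.62e-05 + 0.000146])² = 0.25/(-3.791)² = 0.0174.
Total minor-loss coefficient ΣK = 4·0.27 = 1.08.
ΔP = [f·L/D + ΣK]·(ρV²/2) = [0.0174·5.7/0.02171 + 1.08]·(1095·10.85²/2) = [4.567 + 1.08]·6.445e+04 = 3.64e+05 Pa.
Q = V·A = 10.85·0.0003702 = 0.004016 m³/s.
Pumping power P = QΔP = 0.004016·3.64e+05 = 1462.0 W = 1.462 kW.

P ≈ 1.462 kW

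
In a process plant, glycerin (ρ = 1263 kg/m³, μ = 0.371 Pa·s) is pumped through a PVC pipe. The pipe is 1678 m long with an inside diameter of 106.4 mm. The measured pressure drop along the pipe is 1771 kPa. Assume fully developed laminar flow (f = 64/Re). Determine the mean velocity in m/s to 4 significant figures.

V ≈ 1.006 m/s

For laminar flow, f = 64/Re with Re = ρVD/μ, so Darcy-Weisbach reduces to ΔP = 32μLV/D². Solving for V: V = ΔP·D²/(32μL) = 1.771e+06·(0.1064)²/(32·0.371·1678) = 1.006 m/s.
Check: Re = ρVD/μ = 1263·1.006·0.1064/0.371 = 364.5 < 2300, so the laminar assumption holds.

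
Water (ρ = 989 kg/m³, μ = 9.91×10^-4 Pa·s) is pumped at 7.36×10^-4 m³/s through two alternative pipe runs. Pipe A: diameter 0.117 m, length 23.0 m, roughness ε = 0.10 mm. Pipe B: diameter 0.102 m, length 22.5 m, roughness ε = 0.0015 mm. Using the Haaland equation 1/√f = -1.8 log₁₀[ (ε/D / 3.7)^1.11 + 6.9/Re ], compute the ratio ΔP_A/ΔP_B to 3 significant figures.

ΔP_A/ΔP_B ≈ 0.550

Pipe A: V = Q/A = 0.000736/0.01075 = 0.06846 m/s; Re = 7993; ε/D = 0.000855; Haaland → f = 0.03384; ΔP_A = f(L/D)(ρV²/2) = 15.42 Pa.
Pipe B: V = Q/A = 0.000736/0.008171 = 0.09007 m/s; Re = 9169; ε/D = 1.47e-05; Haaland → f = 0.03165; ΔP_B = f(L/D)(ρV²/2) = 28.01 Pa.
ΔP_A/ΔP_B = 15.42/28.01 = 0.550.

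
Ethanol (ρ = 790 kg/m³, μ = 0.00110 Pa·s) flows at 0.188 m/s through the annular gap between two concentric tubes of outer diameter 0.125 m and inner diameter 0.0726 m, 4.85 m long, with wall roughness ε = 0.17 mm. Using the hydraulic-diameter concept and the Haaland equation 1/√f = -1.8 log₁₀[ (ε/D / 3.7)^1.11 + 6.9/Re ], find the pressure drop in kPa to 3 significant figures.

ΔP ≈ 0.0487 kPa

Hydraulic diameter D_h = 4A/P = D_o - D_i = 0.125 - 0.0726 = 0.0524 m.
Re = ρVD_h/μ = 790·0.188·0.0524/0.0011 = 7075.
ε/D_h = 0.00017/0.0524 = 0.00324; Haaland gives 1/√f = -1.8 log₁₀[0.000404+0.000975] = 5.148, so f = 0.03773.
ΔP = f(L/D_h)(ρV²/2) = 0.03773·4.85/0.0524·13.96 = 48.75 Pa.
ΔP = 0.0487 kPa.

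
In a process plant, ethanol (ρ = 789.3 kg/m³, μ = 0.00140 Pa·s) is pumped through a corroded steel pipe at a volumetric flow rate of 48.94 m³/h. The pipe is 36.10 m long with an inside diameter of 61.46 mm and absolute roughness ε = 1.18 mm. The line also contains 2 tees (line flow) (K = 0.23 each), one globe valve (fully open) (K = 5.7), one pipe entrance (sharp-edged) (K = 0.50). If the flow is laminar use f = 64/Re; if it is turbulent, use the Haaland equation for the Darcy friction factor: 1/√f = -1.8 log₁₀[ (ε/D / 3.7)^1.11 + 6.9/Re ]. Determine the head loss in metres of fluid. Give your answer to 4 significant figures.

Q = 48.94 m³/h = 48.94/3600 = 0.01359 m³/s.
Cross-sectional area A = πD²/4 = π(0.06146)²/4 = 0.002967 m²; mean velocity V = Q/A = 0.01359/0.002967 = 4.582 m/s.
Reynolds number Re = ρVD/μ = 789.3 · 4.582 · 0.06146 / 0.0014 = 1.588e+05.
Re > 4000 → turbulent. Relative roughness ε/D = 0.00118/0.06146 = 0.0192. Haaland: 1/√f = -1.8 log₁₀[(0.0192/3.7)^1.11 + 6.9/1.588e+05] = -1.8 log₁₀[0.00291 + 4.35e-05] = 4.554, so f = 0.04823.
Total minor-loss coefficient ΣK = 2·0.23 + 1·5.7 + 1·0.5 = 6.66.
ΔP = [f·L/D + ΣK]·(ρV²/2) = [0.04823·36.1/0.06146 + 6.66]·(789.3·4.582²/2) = [28.33 + 6.66]·8287 = 2.899e+05 Pa.
Head loss h_f = ΔP/(ρg) = 2.899e+05/(789.3·9.81) = 37.44 m.

h_f ≈ 37.44 m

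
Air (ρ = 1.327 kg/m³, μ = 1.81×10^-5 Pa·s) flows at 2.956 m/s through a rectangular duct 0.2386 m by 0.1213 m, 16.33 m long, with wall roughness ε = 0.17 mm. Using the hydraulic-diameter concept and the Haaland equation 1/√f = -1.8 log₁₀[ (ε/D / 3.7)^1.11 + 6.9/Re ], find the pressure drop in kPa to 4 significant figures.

ΔP ≈ 0.01481 kPa

Hydraulic diameter D_h = 4A/P = 4·(0.2386·0.1213)/(2·(0.2386+0.1213)) = 0.1158/0.7198 = 0.1608 m.
Re = ρVD_h/μ = 1.327·2.956·0.1608/1.81e-05 = 3.486e+04.
ε/D_h = 0.00017/0.1608 = 0.00106; Haaland gives 1/√f = -1.8 log₁₀[0.000116+0.000198] = 6.305, so f = 0.02516.
ΔP = f(L/D_h)(ρV²/2) = 0.02516·16.33/0.1608·5.798 = 14.81 Pa.
ΔP = 0.01481 kPa.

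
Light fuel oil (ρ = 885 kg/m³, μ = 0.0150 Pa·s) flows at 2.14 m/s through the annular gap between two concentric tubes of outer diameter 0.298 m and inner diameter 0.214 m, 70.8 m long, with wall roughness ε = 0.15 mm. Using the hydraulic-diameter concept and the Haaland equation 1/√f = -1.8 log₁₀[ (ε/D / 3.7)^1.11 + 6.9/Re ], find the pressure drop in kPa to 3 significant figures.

Hydraulic diameter D_h = 4A/P = D_o - D_i = 0.298 - 0.214 = 0.084 m.
Re = ρVD_h/μ = 885·2.14·0.084/0.015 = 1.061e+04.
ε/D_h = 0.00015/0.084 = 0.00179; Haaland gives 1/√f = -1.8 log₁₀[0.000208+0.000651] = 5.519, so f = 0.03283.
ΔP = f(L/D_h)(ρV²/2) = 0.03283·70.8/0.084·2026 = 5.608e+04 Pa.
ΔP = 56.1 kPa.

ΔP ≈ 56.1 kPa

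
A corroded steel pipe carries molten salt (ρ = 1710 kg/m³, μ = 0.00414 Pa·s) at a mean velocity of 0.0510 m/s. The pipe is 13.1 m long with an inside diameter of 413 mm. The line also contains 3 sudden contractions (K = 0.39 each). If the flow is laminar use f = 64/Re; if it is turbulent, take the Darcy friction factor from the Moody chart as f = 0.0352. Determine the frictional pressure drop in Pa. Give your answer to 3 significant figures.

ΔP ≈ 5.08 Pa

Reynolds number Re = ρVD/μ = 1710 · 0.051 · 0.413 / 0.00414 = 8700.
Re > 4000 → turbulent; use the Moody-chart value f = 0.0352.
Total minor-loss coefficient ΣK = 3·0.39 = 1.17.
ΔP = [f·L/D + ΣK]·(ρV²/2) = [0.0352·13.1/0.413 + 1.17]·(1710·0.051²/2) = [1.117 + 1.17]·2.224 = 5.085 Pa.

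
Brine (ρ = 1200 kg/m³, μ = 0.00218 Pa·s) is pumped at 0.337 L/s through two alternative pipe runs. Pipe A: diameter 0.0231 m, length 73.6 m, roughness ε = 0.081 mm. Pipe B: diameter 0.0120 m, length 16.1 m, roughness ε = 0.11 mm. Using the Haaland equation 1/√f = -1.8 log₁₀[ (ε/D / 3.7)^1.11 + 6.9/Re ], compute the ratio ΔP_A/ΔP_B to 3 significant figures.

Pipe A: V = Q/A = 0.000337/0.0004191 = 0.8041 m/s; Re = 1.022e+04; ε/D = 0.00351; Haaland → f = 0.03541; ΔP_A = f(L/D)(ρV²/2) = 4.376e+04 Pa.
Pipe B: V = Q/A = 0.000337/0.0001131 = 2.98 m/s; Re = 1.968e+04; ε/D = 0.00917; Haaland → f = 0.03972; ΔP_B = f(L/D)(ρV²/2) = 2.839e+05 Pa.
ΔP_A/ΔP_B = 4.376e+04/2.839e+05 = 0.154.

ΔP_A/ΔP_B ≈ 0.154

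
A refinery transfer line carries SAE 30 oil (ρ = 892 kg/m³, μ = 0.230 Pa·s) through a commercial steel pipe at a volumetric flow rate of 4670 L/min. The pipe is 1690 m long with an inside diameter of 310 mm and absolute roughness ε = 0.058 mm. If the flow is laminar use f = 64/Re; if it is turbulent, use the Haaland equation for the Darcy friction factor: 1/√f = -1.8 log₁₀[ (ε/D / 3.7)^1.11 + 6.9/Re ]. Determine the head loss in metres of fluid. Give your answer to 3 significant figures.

Q = 4670 L/min = 4670/60000 = 0.07783 m³/s.
Cross-sectional area A = πD²/4 = π(0.31)²/4 = 0.07548 m²; mean velocity V = Q/A = 0.07783/0.07548 = 1.031 m/s.
Reynolds number Re = ρVD/μ = 892 · 1.031 · 0.31 / 0.23 = 1240.
Re < 2300 → laminar flow, so f = 64/Re = 64/1240 = 0.05162 (the turbulent correlation is not needed).
Darcy-Weisbach: ΔP = f(L/D)(ρV²/2) = 0.05162·(1690/0.31)·(892·1.031²/2) = 0.05162·5452·474.3 = 1.335e+05 Pa.
Head loss h_f = ΔP/(ρg) = 1.335e+05/(892·9.81) = 15.3 m.

h_f ≈ 15.3 m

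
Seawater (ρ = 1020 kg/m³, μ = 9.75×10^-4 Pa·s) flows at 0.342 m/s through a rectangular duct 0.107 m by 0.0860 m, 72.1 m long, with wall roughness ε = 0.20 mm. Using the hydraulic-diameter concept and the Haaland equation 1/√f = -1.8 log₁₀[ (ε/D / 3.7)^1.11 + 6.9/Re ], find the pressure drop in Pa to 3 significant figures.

ΔP ≈ 1240 Pa

Hydraulic diameter D_h = 4A/P = 4·(0.107·0.086)/(2·(0.107+0.086)) = 0.03681/0.386 = 0.09536 m.
Re = ρVD_h/μ = 1020·0.342·0.09536/0.000975 = 3.412e+04.
ε/D_h = 0.0002/0.09536 = 0.0021; Haaland gives 1/√f = -1.8 log₁₀[0.000249+0.000202] = 6.022, so f = 0.02758.
ΔP = f(L/D_h)(ρV²/2) = 0.02758·72.1/0.09536·59.65 = 1244 Pa.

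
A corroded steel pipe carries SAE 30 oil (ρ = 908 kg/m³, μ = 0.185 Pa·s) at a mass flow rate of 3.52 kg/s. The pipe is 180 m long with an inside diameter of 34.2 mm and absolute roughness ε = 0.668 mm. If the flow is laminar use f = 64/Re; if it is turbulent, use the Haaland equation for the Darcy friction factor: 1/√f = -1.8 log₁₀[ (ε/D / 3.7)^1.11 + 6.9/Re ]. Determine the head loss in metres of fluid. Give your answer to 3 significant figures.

A = πD²/4 = π(0.0342)²/4 = 0.0009186 m²; mean velocity V = ṁ/(ρA) = 3.52/(908 · 0.0009186) = 4.22 m/s.
Reynolds number Re = ρVD/μ = 908 · 4.22 · 0.0342 / 0.185 = 708.4.
Re < 2300 → laminar flow, so f = 64/Re = 64/708.4 = 0.09035 (the turbulent correlation is not needed).
Darcy-Weisbach: ΔP = f(L/D)(ρV²/2) = 0.09035·(180/0.0342)·(908·4.22²/2) = 0.09035·5263·8085 = 3.845e+06 Pa.
Head loss h_f = ΔP/(ρg) = 3.845e+06/(908·9.81) = 432 m.

h_f ≈ 432 m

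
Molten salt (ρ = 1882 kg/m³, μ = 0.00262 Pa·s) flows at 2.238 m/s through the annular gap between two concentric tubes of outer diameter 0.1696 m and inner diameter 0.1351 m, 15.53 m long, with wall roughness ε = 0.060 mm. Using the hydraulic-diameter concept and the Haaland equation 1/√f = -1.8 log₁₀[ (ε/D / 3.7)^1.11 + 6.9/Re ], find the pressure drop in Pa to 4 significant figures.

ΔP ≈ 53890 Pa

Hydraulic diameter D_h = 4A/P = D_o - D_i = 0.1696 - 0.1351 = 0.0345 m.
Re = ρVD_h/μ = 1882·2.238·0.0345/0.00262 = 5.546e+04.
ε/D_h = 6e-05/0.0345 = 0.00174; Haaland gives 1/√f = -1.8 log₁₀[0.000202+0.000124] = 6.274, so f = 0.0254.
ΔP = f(L/D_h)(ρV²/2) = 0.0254·15.53/0.0345·4713 = 5.389e+04 Pa.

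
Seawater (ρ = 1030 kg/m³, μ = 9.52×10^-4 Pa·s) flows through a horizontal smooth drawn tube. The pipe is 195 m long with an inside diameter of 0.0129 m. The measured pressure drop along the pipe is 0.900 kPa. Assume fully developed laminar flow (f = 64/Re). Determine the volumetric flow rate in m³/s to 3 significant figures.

For laminar flow, f = 64/Re with Re = ρVD/μ, so Darcy-Weisbach reduces to ΔP = 32μLV/D². Solving for V: V = ΔP·D²/(32μL) = 900·(0.0129)²/(32·0.000952·195) = 0.02521 m/s.
Check: Re = ρVD/μ = 1030·0.02521·0.0129/0.000952 = 351.9 < 2300, so the laminar assumption holds.
Q = V·A = 0.02521·(π/4·0.0129²) = 3.295e-06 m³/s = 3.30×10^-6 m³/s.

Q ≈ 3.30×10^-6 m³/s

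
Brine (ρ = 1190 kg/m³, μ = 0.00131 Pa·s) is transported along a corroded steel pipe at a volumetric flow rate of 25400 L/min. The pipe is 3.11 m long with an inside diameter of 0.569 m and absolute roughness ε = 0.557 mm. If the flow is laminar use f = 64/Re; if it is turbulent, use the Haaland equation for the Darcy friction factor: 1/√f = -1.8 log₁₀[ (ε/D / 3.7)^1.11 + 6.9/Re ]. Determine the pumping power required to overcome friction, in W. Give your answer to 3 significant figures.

P ≈ 75.9 W

Q = 25400 L/min = 25400/60000 = 0.4233 m³/s.
Cross-sectional area A = πD²/4 = π(0.569)²/4 = 0.2543 m²; mean velocity V = Q/A = 0.4233/0.2543 = 1.665 m/s.
Reynolds number Re = ρVD/μ = 1190 · 1.665 · 0.569 / 0.00131 = 8.605e+05.
Re > 4000 → turbulent. Relative roughness ε/D = 0.000557/0.569 = 0.000979. Haaland: 1/√f = -1.8 log₁₀[(0.000979/3.7)^1.11 + 6.9/8.605e+05] = -1.8 log₁₀[0.000107 + 8.02e-06] = 7.091, so f = 0.01989.
Darcy-Weisbach: ΔP = f(L/D)(ρV²/2) = 0.01989·(3.11/0.569)·(1190·1.665²/2) = 0.01989·5.466·1649 = 179.2 Pa.
Pumping power P = QΔP = 0.4233·179.2 = 75.88 W = 75.9 W.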